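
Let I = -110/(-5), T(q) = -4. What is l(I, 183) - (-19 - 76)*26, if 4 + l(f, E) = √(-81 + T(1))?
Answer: 2466 + I*√85 ≈ 2466.0 + 9.2195*I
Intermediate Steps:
I = 22 (I = -110*(-⅕) = 22)
l(f, E) = -4 + I*√85 (l(f, E) = -4 + √(-81 - 4) = -4 + √(-85) = -4 + I*√85)
l(I, 183) - (-19 - 76)*26 = (-4 + I*√85) - (-19 - 76)*26 = (-4 + I*√85) - (-95)*26 = (-4 + I*√85) - 1*(-2470) = (-4 + I*√85) + 2470 = 2466 + I*√85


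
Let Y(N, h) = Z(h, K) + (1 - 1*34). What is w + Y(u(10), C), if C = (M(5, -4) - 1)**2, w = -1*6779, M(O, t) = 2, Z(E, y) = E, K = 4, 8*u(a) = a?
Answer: -6811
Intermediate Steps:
u(a) = a/8
w = -6779
C = 1 (C = (2 - 1)**2 = 1**2 = 1)
Y(N, h) = -33 + h (Y(N, h) = h + (1 - 1*34) = h + (1 - 34) = h - 33 = -33 + h)
w + Y(u(10), C) = -6779 + (-33 + 1) = -6779 - 32 = -6811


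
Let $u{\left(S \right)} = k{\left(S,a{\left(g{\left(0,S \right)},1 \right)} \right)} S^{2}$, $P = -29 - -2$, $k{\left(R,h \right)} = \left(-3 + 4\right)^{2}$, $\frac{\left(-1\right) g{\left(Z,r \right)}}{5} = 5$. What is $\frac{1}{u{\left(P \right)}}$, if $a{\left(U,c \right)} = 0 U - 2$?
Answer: $\frac{1}{729} \approx 0.0013717$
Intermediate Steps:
$g{\left(Z,r \right)} = -25$ ($g{\left(Z,r \right)} = \left(-5\right) 5 = -25$)
$a{\left(U,c \right)} = -2$ ($a{\left(U,c \right)} = 0 - 2 = -2$)
$k{\left(R,h \right)} = 1$ ($k{\left(R,h \right)} = 1^{2} = 1$)
$P = -27$ ($P = -29 + 2 = -27$)
$u{\left(S \right)} = S^{2}$ ($u{\left(S \right)} = 1 S^{2} = S^{2}$)
$\frac{1}{u{\left(P \right)}} = \frac{1}{\left(-27\right)^{2}} = \frac{1}{729}$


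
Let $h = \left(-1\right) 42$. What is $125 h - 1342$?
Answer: $-6592$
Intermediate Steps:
$h = -42$
$125 h - 1342 = 125 \left(-42\right) - 1342 = -5250 - 1342 = -6592$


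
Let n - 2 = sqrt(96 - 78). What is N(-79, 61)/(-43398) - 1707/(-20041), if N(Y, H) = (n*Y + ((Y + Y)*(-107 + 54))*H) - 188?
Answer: -1692701467/144956553 + 79*sqrt(2)/14466 ≈ -11.670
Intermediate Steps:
n = 2 + 3*sqrt(2) (n = 2 + sqrt(96 - 78) = 2 + sqrt(18) = 2 + 3*sqrt(2) ≈ 6.2426)
N(Y, H) = -188 + Y*(2 + 3*sqrt(2)) - 106*H*Y (N(Y, H) = ((2 + 3*sqrt(2))*Y + ((Y + Y)*(-107 + 54))*H) - 188 = (Y*(2 + 3*sqrt(2)) + ((2*Y)*(-53))*H) - 188 = (Y*(2 + 3*sqrt(2)) + (-106*Y)*H) - 188 = (Y*(2 + 3*sqrt(2)) - 106*H*Y) - 188 = -188 + Y*(2 + 3*sqrt(2)) - 106*H*Y)
N(-79, 61)/(-43398) - 1707/(-20041) = (-188 - 79*(2 + 3*sqrt(2)) - 106*61*(-79))/(-43398) - 1707/(-20041) = (-188 + (-158 - 237*sqrt(2)) + 510814)*(-1/43398) - 1707*(-1/20041) = (510468 - 237*sqrt(2))*(-1/43398) + 1707/20041 = (-85078/7233 + 79*sqrt(2)/14466) + 1707/20041 = -1692701467/144956553 + 79*sqrt(2)/14466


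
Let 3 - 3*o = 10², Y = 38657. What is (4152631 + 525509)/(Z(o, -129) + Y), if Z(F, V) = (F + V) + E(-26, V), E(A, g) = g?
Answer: 701721/5755 ≈ 121.93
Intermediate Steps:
o = -97/3 (o = 1 - ⅓*10² = 1 - ⅓*100 = 1 - 100/3 = -97/3 ≈ -32.333)
Z(F, V) = F + 2*V (Z(F, V) = (F + V) + V = F + 2*V)
(4152631 + 525509)/(Z(o, -129) + Y) = (4152631 + 525509)/((-97/3 + 2*(-129)) + 38657) = 4678140/((-97/3 - 258) + 38657) = 4678140/(-871/3 + 38657) = 4678140/(115100/3) = 4678140*(3/115100) = 701721/5755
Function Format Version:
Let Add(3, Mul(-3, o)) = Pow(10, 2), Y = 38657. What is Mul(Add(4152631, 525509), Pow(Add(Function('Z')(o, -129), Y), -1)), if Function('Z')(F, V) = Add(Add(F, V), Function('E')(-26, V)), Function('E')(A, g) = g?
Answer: Rational(701721, 5755) ≈ 121.93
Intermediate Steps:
o = Rational(-97, 3) (o = Add(1, Mul(Rational(-1, 3), Pow(10, 2))) = Add(1, Mul(Rational(-1, 3), 100)) = Add(1, Rational(-100, 3)) = Rational(-97, 3) ≈ -32.333)
Function('Z')(F, V) = Add(F, Mul(2, V)) (Function('Z')(F, V) = Add(Add(F, V), V) = Add(F, Mul(2, V)))
Mul(Add(4152631, 525509), Pow(Add(Function('Z')(o, -129), Y), -1)) = Mul(Add(4152631, 525509), Pow(Add(Add(Rational(-97, 3), Mul(2, -129)), 38657), -1)) = Mul(4678140, Pow(Add(Add(Rational(-97, 3), -258), 38657), -1)) = Mul(4678140, Pow(Add(Rational(-871, 3), 38657), -1)) = Mul(4678140, Pow(Rational(115100, 3), -1)) = Mul(4678140, Rational(3, 115100)) = Rational(701721, 5755)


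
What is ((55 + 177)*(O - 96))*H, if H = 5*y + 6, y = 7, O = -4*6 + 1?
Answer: -1131928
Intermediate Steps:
O = -23 (O = -24 + 1 = -23)
H = 41 (H = 5*7 + 6 = 35 + 6 = 41)
((55 + 177)*(O - 96))*H = ((55 + 177)*(-23 - 96))*41 = (232*(-119))*41 = -27608*41 = -1131928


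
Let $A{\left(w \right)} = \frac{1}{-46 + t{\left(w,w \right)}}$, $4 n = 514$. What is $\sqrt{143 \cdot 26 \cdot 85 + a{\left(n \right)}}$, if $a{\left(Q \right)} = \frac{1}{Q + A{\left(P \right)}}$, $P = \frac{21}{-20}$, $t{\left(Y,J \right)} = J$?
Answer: $\frac{4 \sqrt{1154808988673889}}{241797} \approx 562.17$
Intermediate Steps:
$n = \frac{257}{2}$ ($n = \frac{1}{4} \cdot 514 = \frac{257}{2} \approx 128.5$)
$P = - \frac{21}{20}$ ($P = 21 \left(- \frac{1}{20}\right) = - \frac{21}{20} \approx -1.05$)
$A{\left(w \right)} = \frac{1}{-46 + w}$
$a{\left(Q \right)} = \frac{1}{- \frac{20}{941} + Q}$ ($a{\left(Q \right)} = \frac{1}{Q + \frac{1}{-46 - \frac{21}{20}}} = \frac{1}{Q + \frac{1}{- \frac{941}{20}}} = \frac{1}{Q - \frac{20}{941}} = \frac{1}{- \frac{20}{941} + Q}$)
$\sqrt{143 \cdot 26 \cdot 85 + a{\left(n \right)}} = \sqrt{143 \cdot 26 \cdot 85 + \frac{941}{-20 + 941 \cdot \frac{257}{2}}} = \sqrt{3718 \cdot 85 + \frac{941}{-20 + \frac{241837}{2}}} = \sqrt{316030 + \frac{941}{\frac{241797}{2}}} = \sqrt{316030 + 941 \cdot \frac{2}{241797}} = \sqrt{316030 + \frac{1882}{241797}} = \sqrt{\frac{76415107792}{241797}} = \frac{4 \sqrt{1154808988673889}}{241797}$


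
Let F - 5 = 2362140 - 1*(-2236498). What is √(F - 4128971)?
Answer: 2*√117418 ≈ 685.33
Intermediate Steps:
F = 4598643 (F = 5 + (2362140 - 1*(-2236498)) = 5 + (2362140 + 2236498) = 5 + 4598638 = 4598643)
√(F - 4128971) = √(4598643 - 4128971) = √469672 = 2*√117418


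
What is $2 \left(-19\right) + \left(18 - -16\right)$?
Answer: $-4$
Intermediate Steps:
$2 \left(-19\right) + \left(18 - -16\right) = -38 + \left(18 + 16\right) = -38 + 34 = -4$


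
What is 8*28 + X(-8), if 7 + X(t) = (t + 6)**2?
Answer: 221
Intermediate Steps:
X(t) = -7 + (6 + t)**2 (X(t) = -7 + (t + 6)**2 = -7 + (6 + t)**2)
8*28 + X(-8) = 8*28 + (-7 + (6 - 8)**2) = 224 + (-7 + (-2)**2) = 224 + (-7 + 4) = 224 - 3 = 221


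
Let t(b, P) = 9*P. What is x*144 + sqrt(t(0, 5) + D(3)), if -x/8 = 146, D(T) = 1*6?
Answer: -168192 + sqrt(51) ≈ -1.6818e+5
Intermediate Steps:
D(T) = 6
x = -1168 (x = -8*146 = -1168)
x*144 + sqrt(t(0, 5) + D(3)) = -1168*144 + sqrt(9*5 + 6) = -168192 + sqrt(45 + 6) = -168192 + sqrt(51)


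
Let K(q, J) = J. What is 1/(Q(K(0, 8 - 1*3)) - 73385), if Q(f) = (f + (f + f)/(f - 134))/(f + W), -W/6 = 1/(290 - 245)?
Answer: -3139/230352340 ≈ -1.3627e-5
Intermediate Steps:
W = -2/15 (W = -6/(290 - 245) = -6/45 = -6*1/45 = -2/15 ≈ -0.13333)
Q(f) = (f + 2*f/(-134 + f))/(-2/15 + f) (Q(f) = (f + (f + f)/(f - 134))/(f - 2/15) = (f + (2*f)/(-134 + f))/(-2/15 + f) = (f + 2*f/(-134 + f))/(-2/15 + f))
1/(Q(K(0, 8 - 1*3)) - 73385) = 1/(15*(8 - 1*3)*(-132 + (8 - 1*3))/(268 - 2012*(8 - 1*3) + 15*(8 - 1*3)**2) - 73385) = 1/(15*(8 - 3)*(-132 + (8 - 3))/(268 - 2012*(8 - 3) + 15*(8 - 3)**2) - 73385) = 1/(15*5*(-132 + 5)/(268 - 2012*5 + 15*5**2) - 73385) = 1/(15*5*(-127)/(268 - 10060 + 15*25) - 73385) = 1/(15*5*(-127)/(268 - 10060 + 375) - 73385) = 1/(15*5*(-127)/(-9417) - 73385) = 1/(15*5*(-1/9417)*(-127) - 73385) = 1/(3175/3139 - 73385) = 1/(-230352340/3139) = -3139/230352340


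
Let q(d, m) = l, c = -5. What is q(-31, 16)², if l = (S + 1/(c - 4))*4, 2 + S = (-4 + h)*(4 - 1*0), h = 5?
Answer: 4624/81 ≈ 57.086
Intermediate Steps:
S = 2 (S = -2 + (-4 + 5)*(4 - 1*0) = -2 + 1*(4 + 0) = -2 + 1*4 = -2 + 4 = 2)
l = 68/9 (l = (2 + 1/(-5 - 4))*4 = (2 + 1/(-9))*4 = (2 - ⅑)*4 = (17/9)*4 = 68/9 ≈ 7.5556)
q(d, m) = 68/9
q(-31, 16)² = (68/9)² = 4624/81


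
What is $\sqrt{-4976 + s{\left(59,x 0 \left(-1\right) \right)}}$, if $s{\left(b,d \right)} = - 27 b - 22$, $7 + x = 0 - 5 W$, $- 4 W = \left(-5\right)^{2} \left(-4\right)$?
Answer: $13 i \sqrt{39} \approx 81.185 i$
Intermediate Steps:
$W = 25$ ($W = - \frac{\left(-5\right)^{2} \left(-4\right)}{4} = - \frac{25 \left(-4\right)}{4} = \left(- \frac{1}{4}\right) \left(-100\right) = 25$)
$x = -132$ ($x = -7 + \left(0 - 125\right) = -7 - 125 = -132$)
$s{\left(b,d \right)} = -22 - 27 b$
$\sqrt{-4976 + s{\left(59,x 0 \left(-1\right) \right)}} = \sqrt{-4976 - 1615} = \sqrt{-6591} = 13 i \sqrt{39}$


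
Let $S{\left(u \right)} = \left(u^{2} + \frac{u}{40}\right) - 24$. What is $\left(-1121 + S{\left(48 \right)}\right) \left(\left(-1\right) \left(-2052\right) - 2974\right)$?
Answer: $- \frac{5348522}{5} \approx -1.0697 \cdot 10^{6}$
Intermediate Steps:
$S{\left(u \right)} = -24 + u^{2} + \frac{u}{40}$ ($S{\left(u \right)} = \left(u^{2} + \frac{u}{40}\right) - 24 = -24 + u^{2} + \frac{u}{40}$)
$\left(-1121 + S{\left(48 \right)}\right) \left(\left(-1\right) \left(-2052\right) - 2974\right) = \left(-1121 + \left(-24 + 48^{2} + \frac{1}{40} \cdot 48\right)\right) \left(\left(-1\right) \left(-2052\right) - 2974\right) = \left(-1121 + \left(-24 + 2304 + \frac{6}{5}\right)\right) \left(2052 - 2974\right) = \left(-1121 + \frac{11406}{5}\right) \left(-922\right) = \frac{5801}{5} \left(-922\right) = - \frac{5348522}{5}$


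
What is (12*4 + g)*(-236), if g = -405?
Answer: 84252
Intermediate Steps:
(12*4 + g)*(-236) = (12*4 - 405)*(-236) = (48 - 405)*(-236) = -357*(-236) = 84252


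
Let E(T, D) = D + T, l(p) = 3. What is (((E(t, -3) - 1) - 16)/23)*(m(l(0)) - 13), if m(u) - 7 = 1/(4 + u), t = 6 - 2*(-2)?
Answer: 410/161 ≈ 2.5466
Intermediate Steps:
t = 10 (t = 6 + 4 = 10)
m(u) = 7 + 1/(4 + u)
(((E(t, -3) - 1) - 16)/23)*(m(l(0)) - 13) = ((((-3 + 10) - 1) - 16)/23)*((29 + 7*3)/(4 + 3) - 13) = (((7 - 1) - 16)*(1/23))*((29 + 21)/7 - 13) = ((6 - 16)*(1/23))*((⅐)*50 - 13) = (-10*1/23)*(50/7 - 13) = -10/23*(-41/7) = 410/161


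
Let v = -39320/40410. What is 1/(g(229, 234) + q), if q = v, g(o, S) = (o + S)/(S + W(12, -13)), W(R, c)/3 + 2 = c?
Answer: 84861/125315 ≈ 0.67718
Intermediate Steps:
W(R, c) = -6 + 3*c
g(o, S) = (S + o)/(-45 + S) (g(o, S) = (o + S)/(S + (-6 + 3*(-13))) = (S + o)/(S + (-6 - 39)) = (S + o)/(S - 45) = (S + o)/(-45 + S))
v = -3932/4041 (v = -39320*1/40410 = -3932/4041 ≈ -0.97303)
q = -3932/4041 ≈ -0.97303
1/(g(229, 234) + q) = 1/((234 + 229)/(-45 + 234) - 3932/4041) = 1/(463/189 - 3932/4041) = 1/(125315/84861) = 84861/125315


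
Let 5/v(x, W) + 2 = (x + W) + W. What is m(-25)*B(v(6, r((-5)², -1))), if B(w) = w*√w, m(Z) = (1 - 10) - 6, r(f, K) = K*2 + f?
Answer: -3*√10/20 ≈ -0.47434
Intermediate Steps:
r(f, K) = f + 2*K (r(f, K) = 2*K + f = f + 2*K)
v(x, W) = 5/(-2 + x + 2*W) (v(x, W) = 5/(-2 + ((x + W) + W)) = 5/(-2 + ((W + x) + W)) = 5/(-2 + (x + 2*W)) = 5/(-2 + x + 2*W))
m(Z) = -15 (m(Z) = -9 - 6 = -15)
B(w) = w^(3/2)
m(-25)*B(v(6, r((-5)², -1))) = -15*5*√5/(-2 + 6 + 2*((-5)² + 2*(-1)))^(3/2) = -15*5*√5/(-2 + 6 + 2*(25 - 2))^(3/2) = -15*5*√5/(-2 + 6 + 2*23)^(3/2) = -15*5*√5/(-2 + 6 + 46)^(3/2) = -15*√10/100 = -3*√10/20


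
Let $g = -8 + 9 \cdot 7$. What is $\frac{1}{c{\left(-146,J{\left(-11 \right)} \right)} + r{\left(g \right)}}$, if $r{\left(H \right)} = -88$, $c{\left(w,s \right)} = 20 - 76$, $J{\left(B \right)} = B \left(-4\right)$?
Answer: $- \frac{1}{144} \approx -0.0069444$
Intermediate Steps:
$J{\left(B \right)} = - 4 B$
$g = 55$ ($g = -8 + 63 = 55$)
$c{\left(w,s \right)} = -56$ ($c{\left(w,s \right)} = 20 - 76 = -56$)
$\frac{1}{c{\left(-146,J{\left(-11 \right)} \right)} + r{\left(g \right)}} = \frac{1}{-56 - 88} = \frac{1}{-144} = - \frac{1}{144}$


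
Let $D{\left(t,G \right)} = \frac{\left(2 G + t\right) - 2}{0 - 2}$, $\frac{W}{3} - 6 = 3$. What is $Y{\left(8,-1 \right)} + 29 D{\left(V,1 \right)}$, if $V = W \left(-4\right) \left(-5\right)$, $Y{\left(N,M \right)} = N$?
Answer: $-7822$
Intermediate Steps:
$W = 27$ ($W = 18 + 3 \cdot 3 = 18 + 9 = 27$)
$V = 540$ ($V = 27 \left(-4\right) \left(-5\right) = \left(-108\right) \left(-5\right) = 540$)
$D{\left(t,G \right)} = 1 - G - \frac{t}{2}$ ($D{\left(t,G \right)} = \frac{\left(t + 2 G\right) - 2}{-2} = \left(-2 + t + 2 G\right) \left(- \frac{1}{2}\right) = 1 - G - \frac{t}{2}$)
$Y{\left(8,-1 \right)} + 29 D{\left(V,1 \right)} = 8 + 29 \left(1 - 1 - 270\right) = 8 + 29 \left(-270\right) = 8 - 7830 = -7822$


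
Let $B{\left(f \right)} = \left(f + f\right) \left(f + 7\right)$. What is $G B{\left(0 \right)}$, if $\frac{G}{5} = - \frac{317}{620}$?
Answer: $0$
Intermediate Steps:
$B{\left(f \right)} = 2 f \left(7 + f\right)$
$G = - \frac{317}{124}$ ($G = 5 \left(- \frac{317}{620}\right) = - \frac{317}{124} \approx -2.5564$)
$G B{\left(0 \right)} = - \frac{317 \cdot 2 \cdot 0 \left(7 + 0\right)}{124} = - \frac{317 \cdot 2 \cdot 0 \cdot 7}{124} = \left(- \frac{317}{124}\right) 0 = 0$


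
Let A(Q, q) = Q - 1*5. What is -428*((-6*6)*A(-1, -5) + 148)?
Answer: -155792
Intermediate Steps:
A(Q, q) = -5 + Q (A(Q, q) = Q - 5 = -5 + Q)
-428*((-6*6)*A(-1, -5) + 148) = -428*((-6*6)*(-5 - 1) + 148) = -428*(-36*(-6) + 148) = -428*(216 + 148) = -428*364 = -155792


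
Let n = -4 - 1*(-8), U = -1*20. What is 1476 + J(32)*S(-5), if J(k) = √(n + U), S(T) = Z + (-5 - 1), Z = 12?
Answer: 1476 + 24*I ≈ 1476.0 + 24.0*I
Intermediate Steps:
S(T) = 6 (S(T) = 12 + (-5 - 1) = 12 - 6 = 6)
U = -20
n = 4 (n = -4 + 8 = 4)
J(k) = 4*I (J(k) = √(4 - 20) = √(-16) = 4*I)
1476 + J(32)*S(-5) = 1476 + (4*I)*6 = 1476 + 24*I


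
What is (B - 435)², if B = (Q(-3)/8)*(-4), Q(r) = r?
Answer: 751689/4 ≈ 1.8792e+5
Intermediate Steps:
B = 3/2 (B = -3/8*(-4) = 3/2 ≈ 1.5000)
(B - 435)² = (3/2 - 435)² = (-867/2)² = 751689/4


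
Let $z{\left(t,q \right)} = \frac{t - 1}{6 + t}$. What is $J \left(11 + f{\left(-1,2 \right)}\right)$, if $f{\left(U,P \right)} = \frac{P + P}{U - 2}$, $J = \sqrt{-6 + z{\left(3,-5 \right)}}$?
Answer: $\frac{58 i \sqrt{13}}{9} \approx 23.236 i$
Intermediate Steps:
$z{\left(t,q \right)} = \frac{-1 + t}{6 + t}$
$J = \frac{2 i \sqrt{13}}{3}$ ($J = \sqrt{-6 + \frac{-1 + 3}{6 + 3}} = \sqrt{-6 + \frac{1}{9} \cdot 2} = \sqrt{-6 + \frac{2}{9}} = \sqrt{- \frac{52}{9}} = \frac{2 i \sqrt{13}}{3} \approx 2.4037 i$)
$f{\left(U,P \right)} = \frac{2 P}{-2 + U}$
$J \left(11 + f{\left(-1,2 \right)}\right) = \frac{2 i \sqrt{13}}{3} \left(11 + 2 \cdot 2 \frac{1}{-2 - 1}\right) = \frac{2 i \sqrt{13}}{3} \left(11 + 2 \cdot 2 \frac{1}{-3}\right) = \frac{2 i \sqrt{13}}{3} \left(11 + 2 \cdot 2 \left(- \frac{1}{3}\right)\right) = \frac{2 i \sqrt{13}}{3} \left(11 - \frac{4}{3}\right) = \frac{2 i \sqrt{13}}{3} \cdot \frac{29}{3} = \frac{58 i \sqrt{13}}{9}$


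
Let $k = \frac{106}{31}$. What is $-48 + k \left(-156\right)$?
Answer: $- \frac{18024}{31} \approx -581.42$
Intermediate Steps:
$k = \frac{106}{31}$ ($k = 106 \cdot \frac{1}{31} = \frac{106}{31} \approx 3.4194$)
$-48 + k \left(-156\right) = -48 + \frac{106}{31} \left(-156\right) = -48 - \frac{16536}{31} = - \frac{18024}{31}$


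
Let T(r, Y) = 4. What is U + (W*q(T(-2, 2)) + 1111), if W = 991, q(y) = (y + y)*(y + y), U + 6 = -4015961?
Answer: -3951432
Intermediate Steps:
U = -4015967 (U = -6 - 4015961 = -4015967)
q(y) = 4*y² (q(y) = (2*y)*(2*y) = 4*y²)
U + (W*q(T(-2, 2)) + 1111) = -4015967 + (991*(4*4²) + 1111) = -4015967 + (991*(4*16) + 1111) = -4015967 + (991*64 + 1111) = -4015967 + (63424 + 1111) = -4015967 + 64535 = -3951432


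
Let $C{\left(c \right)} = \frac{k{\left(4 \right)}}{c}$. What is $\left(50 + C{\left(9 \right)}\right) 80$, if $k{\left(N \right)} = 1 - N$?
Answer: $\frac{11920}{3} \approx 3973.3$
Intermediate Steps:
$C{\left(c \right)} = - \frac{3}{c}$ ($C{\left(c \right)} = \frac{1 - 4}{c} = - \frac{3}{c}$)
$\left(50 + C{\left(9 \right)}\right) 80 = \left(50 - \frac{3}{9}\right) 80 = \left(50 - \frac{1}{3}\right) 80 = \frac{149}{3} \cdot 80 = \frac{11920}{3}$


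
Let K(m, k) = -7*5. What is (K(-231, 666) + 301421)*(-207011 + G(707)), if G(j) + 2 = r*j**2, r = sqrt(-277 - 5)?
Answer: -62390820018 + 150647490714*I*sqrt(282) ≈ -6.2391e+10 + 2.5298e+12*I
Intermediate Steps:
r = I*sqrt(282) (r = sqrt(-282) = I*sqrt(282) ≈ 16.793*I)
K(m, k) = -35
G(j) = -2 + I*sqrt(282)*j**2 (G(j) = -2 + (I*sqrt(282))*j**2 = -2 + I*sqrt(282)*j**2)
(K(-231, 666) + 301421)*(-207011 + G(707)) = (-35 + 301421)*(-207011 + (-2 + I*sqrt(282)*707**2)) = 301386*(-207011 + (-2 + I*sqrt(282)*499849)) = 301386*(-207011 + (-2 + 499849*I*sqrt(282))) = 301386*(-207013 + 499849*I*sqrt(282)) = -62390820018 + 150647490714*I*sqrt(282)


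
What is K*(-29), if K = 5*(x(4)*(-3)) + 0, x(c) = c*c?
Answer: 6960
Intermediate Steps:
x(c) = c²
K = -240 (K = 5*(4²*(-3)) + 0 = 5*(16*(-3)) + 0 = 5*(-48) + 0 = -240 + 0 = -240)
K*(-29) = -240*(-29) = 6960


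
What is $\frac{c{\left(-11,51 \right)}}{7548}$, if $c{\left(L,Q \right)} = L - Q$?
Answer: $- \frac{31}{3774} \approx -0.0082141$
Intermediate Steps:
$\frac{c{\left(-11,51 \right)}}{7548} = \frac{-11 - 51}{7548} = \left(-11 - 51\right) \frac{1}{7548} = \left(-62\right) \frac{1}{7548} = - \frac{31}{3774}$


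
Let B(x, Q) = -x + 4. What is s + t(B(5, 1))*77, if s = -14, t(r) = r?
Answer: -91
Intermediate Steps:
B(x, Q) = 4 - x
s + t(B(5, 1))*77 = -14 + (4 - 1*5)*77 = -14 + (4 - 5)*77 = -14 - 1*77 = -14 - 77 = -91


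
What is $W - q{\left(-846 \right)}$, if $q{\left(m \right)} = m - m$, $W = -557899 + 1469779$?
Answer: $911880$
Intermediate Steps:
$W = 911880$
$q{\left(m \right)} = 0$
$W - q{\left(-846 \right)} = 911880 - 0 = 911880 + 0 = 911880$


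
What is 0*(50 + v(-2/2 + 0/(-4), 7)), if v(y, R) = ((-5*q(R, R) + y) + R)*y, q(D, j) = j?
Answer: 0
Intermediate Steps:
v(y, R) = y*(y - 4*R) (v(y, R) = ((-5*R + y) + R)*y = ((y - 5*R) + R)*y = (y - 4*R)*y = y*(y - 4*R))
0*(50 + v(-2/2 + 0/(-4), 7)) = 0*(50 + (-2/2 + 0/(-4))*((-2/2 + 0/(-4)) - 4*7)) = 0*(50 + (-2*½ + 0*(-¼))*((-2*½ + 0*(-¼)) - 28)) = 0*(50 + (-1 + 0)*((-1 + 0) - 28)) = 0*(50 - (-1 - 28)) = 0*(50 - 1*(-29)) = 0*(50 + 29) = 0*79 = 0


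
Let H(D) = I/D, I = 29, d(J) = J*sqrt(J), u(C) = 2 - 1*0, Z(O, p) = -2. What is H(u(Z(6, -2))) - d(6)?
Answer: 29/2 - 6*sqrt(6) ≈ -0.19694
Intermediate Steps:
u(C) = 2 (u(C) = 2 + 0 = 2)
d(J) = J**(3/2)
H(D) = 29/D
H(u(Z(6, -2))) - d(6) = 29/2 - 6**(3/2) = 29*(1/2) - 6*sqrt(6) = 29/2 - 6*sqrt(6)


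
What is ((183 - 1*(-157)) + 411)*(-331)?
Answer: -248581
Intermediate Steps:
((183 - 1*(-157)) + 411)*(-331) = ((183 + 157) + 411)*(-331) = (340 + 411)*(-331) = 751*(-331) = -248581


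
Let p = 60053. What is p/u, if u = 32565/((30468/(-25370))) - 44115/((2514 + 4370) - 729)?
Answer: -375392383954/169548179119 ≈ -2.2141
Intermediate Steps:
u = -169548179119/6251018 (u = 32565/((30468*(-1/25370))) - 44115/(6884 - 729) = 32565/(-15234/12685) - 44115/6155 = 32565*(-12685/15234) - 44115*1/6155 = -137695675/5078 - 8823/1231 = -169548179119/6251018 ≈ -27123.)
p/u = 60053/(-169548179119/6251018) = 60053*(-6251018/169548179119) = -375392383954/169548179119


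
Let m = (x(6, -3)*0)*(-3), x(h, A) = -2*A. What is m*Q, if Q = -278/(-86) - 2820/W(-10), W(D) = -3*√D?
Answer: 0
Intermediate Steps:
Q = 139/43 - 94*I*√10 (Q = -278/(-86) - 2820*I*√10/30 = -278*(-1/86) - 2820*I*√10/30 = 139/43 - 2820*I*√10/30 = 139/43 - 94*I*√10 ≈ 3.2326 - 297.25*I)
m = 0 (m = (-2*(-3)*0)*(-3) = (6*0)*(-3) = 0*(-3) = 0)
m*Q = 0*(139/43 - 94*I*√10) = 0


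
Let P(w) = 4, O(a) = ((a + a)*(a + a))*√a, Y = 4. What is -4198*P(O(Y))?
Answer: -16792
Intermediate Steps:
O(a) = 4*a^(5/2) (O(a) = ((2*a)*(2*a))*√a = (4*a²)*√a = 4*a^(5/2))
-4198*P(O(Y)) = -4198*4 = -16792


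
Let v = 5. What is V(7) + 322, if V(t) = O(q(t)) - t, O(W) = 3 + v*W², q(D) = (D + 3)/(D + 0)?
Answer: 16082/49 ≈ 328.20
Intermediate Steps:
q(D) = (3 + D)/D
O(W) = 3 + 5*W²
V(t) = 3 - t + 5*(3 + t)²/t² (V(t) = (3 + 5*((3 + t)/t)²) - t = (3 + 5*((3 + t)²/t²)) - t = (3 + 5*(3 + t)²/t²) - t = 3 - t + 5*(3 + t)²/t²)
V(7) + 322 = (3 - 1*7 + 5*(3 + 7)²/7²) + 322 = (3 - 7 + 5*(1/49)*10²) + 322 = (3 - 7 + 5*(1/49)*100) + 322 = (3 - 7 + 500/49) + 322 = 304/49 + 322 = 16082/49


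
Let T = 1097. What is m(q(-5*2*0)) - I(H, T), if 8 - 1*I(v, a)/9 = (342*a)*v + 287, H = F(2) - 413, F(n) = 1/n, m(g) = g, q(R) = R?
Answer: -1392830964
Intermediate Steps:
H = -825/2 (H = 1/2 - 413 = -825/2 ≈ -412.50)
I(v, a) = -2511 - 3078*a*v (I(v, a) = 72 - 9*((342*a)*v + 287) = 72 - 9*(342*a*v + 287) = 72 - 9*(287 + 342*a*v) = 72 + (-2583 - 3078*a*v) = -2511 - 3078*a*v)
m(q(-5*2*0)) - I(H, T) = -5*2*0 - (-2511 - 3078*1097*(-825/2)) = -10*0 - (-2511 + 1392833475) = 0 - 1*1392830964 = 0 - 1392830964 = -1392830964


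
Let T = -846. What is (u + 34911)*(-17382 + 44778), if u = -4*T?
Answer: 1049129820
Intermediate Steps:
u = 3384 (u = -4*(-846) = 3384)
(u + 34911)*(-17382 + 44778) = (3384 + 34911)*(-17382 + 44778) = 38295*27396 = 1049129820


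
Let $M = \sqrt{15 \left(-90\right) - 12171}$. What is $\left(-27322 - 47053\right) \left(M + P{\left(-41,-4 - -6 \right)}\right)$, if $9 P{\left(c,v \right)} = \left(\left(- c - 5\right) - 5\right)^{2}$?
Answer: $- \frac{71474375}{9} - 74375 i \sqrt{13521} \approx -7.9416 \cdot 10^{6} - 8.6483 \cdot 10^{6} i$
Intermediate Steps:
$M = i \sqrt{13521}$ ($M = \sqrt{-1350 - 12171} = \sqrt{-13521} = i \sqrt{13521} \approx 116.28 i$)
$P{\left(c,v \right)} = \frac{\left(-10 - c\right)^{2}}{9}$ ($P{\left(c,v \right)} = \frac{\left(\left(- c - 5\right) - 5\right)^{2}}{9} = \frac{\left(\left(-5 - c\right) - 5\right)^{2}}{9} = \frac{\left(-10 - c\right)^{2}}{9}$)
$\left(-27322 - 47053\right) \left(M + P{\left(-41,-4 - -6 \right)}\right) = \left(-27322 - 47053\right) \left(i \sqrt{13521} + \frac{\left(10 - 41\right)^{2}}{9}\right) = - 74375 \left(i \sqrt{13521} + \frac{\left(-31\right)^{2}}{9}\right) = - 74375 \left(i \sqrt{13521} + \frac{1}{9} \cdot 961\right) = - 74375 \left(i \sqrt{13521} + \frac{961}{9}\right) = - 74375 \left(\frac{961}{9} + i \sqrt{13521}\right) = - \frac{71474375}{9} - 74375 i \sqrt{13521}$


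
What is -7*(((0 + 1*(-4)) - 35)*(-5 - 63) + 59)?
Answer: -18977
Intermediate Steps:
-7*(((0 + 1*(-4)) - 35)*(-5 - 63) + 59) = -7*(((0 - 4) - 35)*(-68) + 59) = -7*((-4 - 35)*(-68) + 59) = -7*(-39*(-68) + 59) = -7*(2652 + 59) = -7*2711 = -18977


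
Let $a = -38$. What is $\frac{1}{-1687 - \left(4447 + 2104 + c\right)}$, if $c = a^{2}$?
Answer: $- \frac{1}{9682} \approx -0.00010328$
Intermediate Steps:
$c = 1444$ ($c = \left(-38\right)^{2} = 1444$)
$\frac{1}{-1687 - \left(4447 + 2104 + c\right)} = \frac{1}{-1687 - \left(5891 + 2104\right)} = \frac{1}{-1687 - 7995} = \frac{1}{-9682} = - \frac{1}{9682}$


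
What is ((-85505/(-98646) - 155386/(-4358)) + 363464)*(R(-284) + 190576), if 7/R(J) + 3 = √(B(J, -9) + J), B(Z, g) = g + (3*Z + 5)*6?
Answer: 80170575028668723362587/1157288829456 - 2734700646693715*I*√215/1157288829456 ≈ 6.9274e+10 - 34649.0*I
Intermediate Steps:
B(Z, g) = 30 + g + 18*Z (B(Z, g) = g + (5 + 3*Z)*6 = g + (30 + 18*Z) = 30 + g + 18*Z)
R(J) = 7/(-3 + √(21 + 19*J)) (R(J) = 7/(-3 + √((30 - 9 + 18*J) + J)) = 7/(-3 + √((21 + 18*J) + J)) = 7/(-3 + √(21 + 19*J)))
((-85505/(-98646) - 155386/(-4358)) + 363464)*(R(-284) + 190576) = ((-85505/(-98646) - 155386/(-4358)) + 363464)*(7/(-3 + √(21 + 19*(-284))) + 190576) = ((-85505*(-1/98646) - 155386*(-1/4358)) + 363464)*(7/(-3 + √(21 - 5396)) + 190576) = ((85505/98646 + 77693/2179) + 363464)*(7/(-3 + √(-5375)) + 190576) = (7850419073/214949634 + 363464)*(7/(-3 + 5*I*√215) + 190576) = 78134304191249*(190576 + 7/(-3 + 5*I*√215))/214949634 = 7445261577775734712/107474817 + 546940129338743/(214949634*(-3 + 5*I*√215))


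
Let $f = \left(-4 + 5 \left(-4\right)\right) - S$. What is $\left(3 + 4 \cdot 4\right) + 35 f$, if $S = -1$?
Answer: $-786$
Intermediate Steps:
$f = -23$ ($f = \left(-4 + 5 \left(-4\right)\right) - -1 = \left(-4 - 20\right) + 1 = -24 + 1 = -23$)
$\left(3 + 4 \cdot 4\right) + 35 f = \left(3 + 4 \cdot 4\right) + 35 \left(-23\right) = \left(3 + 16\right) - 805 = 19 - 805 = -786$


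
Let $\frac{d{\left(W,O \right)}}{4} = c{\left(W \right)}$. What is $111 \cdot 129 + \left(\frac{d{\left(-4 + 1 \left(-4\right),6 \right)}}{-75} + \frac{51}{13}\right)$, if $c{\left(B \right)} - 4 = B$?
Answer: $\frac{13965058}{975} \approx 14323.0$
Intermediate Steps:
$c{\left(B \right)} = 4 + B$
$d{\left(W,O \right)} = 16 + 4 W$ ($d{\left(W,O \right)} = 4 \left(4 + W\right) = 16 + 4 W$)
$111 \cdot 129 + \left(\frac{d{\left(-4 + 1 \left(-4\right),6 \right)}}{-75} + \frac{51}{13}\right) = 111 \cdot 129 + \left(\frac{16 + 4 \left(-4 + 1 \left(-4\right)\right)}{-75} + \frac{51}{13}\right) = 14319 + \left(\left(16 + 4 \left(-4 - 4\right)\right) \left(- \frac{1}{75}\right) + 51 \cdot \frac{1}{13}\right) = 14319 + \left(\left(16 + 4 \left(-8\right)\right) \left(- \frac{1}{75}\right) + \frac{51}{13}\right) = 14319 + \left(\left(16 - 32\right) \left(- \frac{1}{75}\right) + \frac{51}{13}\right) = 14319 + \left(\left(-16\right) \left(- \frac{1}{75}\right) + \frac{51}{13}\right) = 14319 + \left(\frac{16}{75} + \frac{51}{13}\right) = 14319 + \frac{4033}{975} = \frac{13965058}{975}$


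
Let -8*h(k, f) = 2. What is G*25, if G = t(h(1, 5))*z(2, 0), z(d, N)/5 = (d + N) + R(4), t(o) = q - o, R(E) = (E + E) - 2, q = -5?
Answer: -4750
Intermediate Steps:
h(k, f) = -¼ (h(k, f) = -⅛*2 = -¼)
R(E) = -2 + 2*E (R(E) = 2*E - 2 = -2 + 2*E)
t(o) = -5 - o
z(d, N) = 30 + 5*N + 5*d (z(d, N) = 5*((d + N) + (-2 + 2*4)) = 5*((N + d) + (-2 + 8)) = 5*((N + d) + 6) = 5*(6 + N + d) = 30 + 5*N + 5*d)
G = -190 (G = (-5 - 1*(-¼))*(30 + 5*0 + 5*2) = (-5 + ¼)*(30 + 0 + 10) = -19/4*40 = -190)
G*25 = -190*25 = -4750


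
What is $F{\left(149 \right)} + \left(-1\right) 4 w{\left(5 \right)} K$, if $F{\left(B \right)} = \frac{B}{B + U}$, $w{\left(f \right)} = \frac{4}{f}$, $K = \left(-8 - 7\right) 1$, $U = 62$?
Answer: $\frac{10277}{211} \approx 48.706$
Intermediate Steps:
$K = -15$ ($K = \left(-15\right) 1 = -15$)
$F{\left(B \right)} = \frac{B}{62 + B}$ ($F{\left(B \right)} = \frac{B}{B + 62} = \frac{B}{62 + B}$)
$F{\left(149 \right)} + \left(-1\right) 4 w{\left(5 \right)} K = \frac{149}{62 + 149} + \left(-1\right) 4 \cdot \frac{4}{5} \left(-15\right) = \frac{149}{211} + - 4 \cdot 4 \cdot \frac{1}{5} \left(-15\right) = 149 \cdot \frac{1}{211} + \left(-4\right) \frac{4}{5} \left(-15\right) = \frac{149}{211} - -48 = \frac{149}{211} + 48 = \frac{10277}{211}$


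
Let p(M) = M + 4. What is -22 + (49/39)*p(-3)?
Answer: -809/39 ≈ -20.744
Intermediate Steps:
p(M) = 4 + M
-22 + (49/39)*p(-3) = -22 + (49/39)*(4 - 3) = -22 + (49*(1/39))*1 = -22 + (49/39)*1 = -22 + 49/39 = -809/39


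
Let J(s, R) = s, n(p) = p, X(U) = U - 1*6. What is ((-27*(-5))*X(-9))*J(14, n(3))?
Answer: -28350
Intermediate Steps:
X(U) = -6 + U (X(U) = U - 6 = -6 + U)
((-27*(-5))*X(-9))*J(14, n(3)) = ((-27*(-5))*(-6 - 9))*14 = (135*(-15))*14 = -2025*14 = -28350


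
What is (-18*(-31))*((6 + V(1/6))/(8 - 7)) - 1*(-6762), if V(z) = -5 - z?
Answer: 7227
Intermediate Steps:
(-18*(-31))*((6 + V(1/6))/(8 - 7)) - 1*(-6762) = (-18*(-31))*((6 + (-5 - 1/6))/(8 - 7)) - 1*(-6762) = 558*((6 + (-5 - 1/6))/1) + 6762 = 558*((6 + (-5 - 1*⅙))*1) + 6762 = 558*((6 + (-5 - ⅙))*1) + 6762 = 558*((6 - 31/6)*1) + 6762 = 558*((⅚)*1) + 6762 = 558*(⅚) + 6762 = 465 + 6762 = 7227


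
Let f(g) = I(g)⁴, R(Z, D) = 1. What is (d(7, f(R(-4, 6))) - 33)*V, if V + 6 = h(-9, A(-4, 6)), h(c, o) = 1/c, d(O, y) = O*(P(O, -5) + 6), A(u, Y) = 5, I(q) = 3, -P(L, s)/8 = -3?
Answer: -3245/3 ≈ -1081.7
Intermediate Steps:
P(L, s) = 24 (P(L, s) = -8*(-3) = 24)
f(g) = 81 (f(g) = 3⁴ = 81)
d(O, y) = 30*O (d(O, y) = O*(24 + 6) = O*30 = 30*O)
V = -55/9 (V = -6 + 1/(-9) = -6 - ⅑ = -55/9 ≈ -6.1111)
(d(7, f(R(-4, 6))) - 33)*V = (30*7 - 33)*(-55/9) = (210 - 33)*(-55/9) = 177*(-55/9) = -3245/3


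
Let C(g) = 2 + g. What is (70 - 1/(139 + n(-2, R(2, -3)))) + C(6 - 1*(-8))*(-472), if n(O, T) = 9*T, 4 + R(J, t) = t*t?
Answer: -1376689/184 ≈ -7482.0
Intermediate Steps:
R(J, t) = -4 + t² (R(J, t) = -4 + t*t = -4 + t²)
(70 - 1/(139 + n(-2, R(2, -3)))) + C(6 - 1*(-8))*(-472) = (70 - 1/(139 + 9*(-4 + (-3)²))) + (2 + (6 - 1*(-8)))*(-472) = (70 - 1/(139 + 9*(-4 + 9))) + (2 + (6 + 8))*(-472) = (70 - 1/(139 + 9*5)) + (2 + 14)*(-472) = (70 - 1/(139 + 45)) + 16*(-472) = (70 - 1/184) - 7552 = 12879/184 - 7552 = -1376689/184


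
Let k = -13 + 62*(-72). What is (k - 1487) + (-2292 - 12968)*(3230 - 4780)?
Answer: 23647036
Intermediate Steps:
k = -4477 (k = -13 - 4464 = -4477)
(k - 1487) + (-2292 - 12968)*(3230 - 4780) = (-4477 - 1487) + (-2292 - 12968)*(3230 - 4780) = -5964 - 15260*(-1550) = -5964 + 23653000 = 23647036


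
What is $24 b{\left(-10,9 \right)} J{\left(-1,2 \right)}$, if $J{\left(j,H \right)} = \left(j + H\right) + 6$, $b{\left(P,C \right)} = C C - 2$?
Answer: $13272$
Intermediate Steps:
$b{\left(P,C \right)} = -2 + C^{2}$ ($b{\left(P,C \right)} = C^{2} - 2 = -2 + C^{2}$)
$J{\left(j,H \right)} = 6 + H + j$ ($J{\left(j,H \right)} = \left(H + j\right) + 6 = 6 + H + j$)
$24 b{\left(-10,9 \right)} J{\left(-1,2 \right)} = 24 \left(-2 + 9^{2}\right) \left(6 + 2 - 1\right) = 24 \left(-2 + 81\right) 7 = 24 \cdot 79 \cdot 7 = 1896 \cdot 7 = 13272$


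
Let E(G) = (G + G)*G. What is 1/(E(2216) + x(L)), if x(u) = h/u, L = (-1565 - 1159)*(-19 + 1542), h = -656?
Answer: 1037163/10186301418020 ≈ 1.0182e-7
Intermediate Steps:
E(G) = 2*G² (E(G) = (2*G)*G = 2*G²)
L = -4148652 (L = -2724*1523 = -4148652)
x(u) = -656/u
1/(E(2216) + x(L)) = 1/(2*2216² - 656/(-4148652)) = 1/(2*4910656 - 656*(-1/4148652)) = 1/(9821312 + 164/1037163) = 1/(10186301418020/1037163) = 1037163/10186301418020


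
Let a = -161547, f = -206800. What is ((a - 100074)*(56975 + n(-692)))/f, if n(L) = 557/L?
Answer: 10314706957803/143105600 ≈ 72078.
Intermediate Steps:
((a - 100074)*(56975 + n(-692)))/f = ((-161547 - 100074)*(56975 + 557/(-692)))/(-206800) = -261621*(56975 + 557*(-1/692))*(-1/206800) = -261621*(56975 - 557/692)*(-1/206800) = -261621*39426143/692*(-1/206800) = -10314706957803/692*(-1/206800) = 10314706957803/143105600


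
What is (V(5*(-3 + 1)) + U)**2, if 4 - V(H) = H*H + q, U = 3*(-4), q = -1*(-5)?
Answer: 12769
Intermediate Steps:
q = 5
U = -12
V(H) = -1 - H**2 (V(H) = 4 - (H*H + 5) = 4 - (H**2 + 5) = 4 - (5 + H**2) = 4 + (-5 - H**2) = -1 - H**2)
(V(5*(-3 + 1)) + U)**2 = ((-1 - (5*(-3 + 1))**2) - 12)**2 = ((-1 - (5*(-2))**2) - 12)**2 = ((-1 - 1*(-10)**2) - 12)**2 = ((-1 - 1*100) - 12)**2 = ((-1 - 100) - 12)**2 = (-101 - 12)**2 = (-113)**2 = 12769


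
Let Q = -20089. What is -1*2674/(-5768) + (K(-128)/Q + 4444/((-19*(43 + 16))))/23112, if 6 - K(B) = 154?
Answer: 12421796869619/26804560408092 ≈ 0.46342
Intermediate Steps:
K(B) = -148 (K(B) = 6 - 1*154 = 6 - 154 = -148)
-1*2674/(-5768) + (K(-128)/Q + 4444/((-19*(43 + 16))))/23112 = -1*2674/(-5768) + (-148/(-20089) + 4444/((-19*(43 + 16))))/23112 = -2674*(-1/5768) + (-148*(-1/20089) + 4444/((-19*59)))*(1/23112) = 191/412 + (148/20089 + 4444/(-1121))*(1/23112) = 191/412 + (148/20089 + 4444*(-1/1121))*(1/23112) = 191/412 + (148/20089 - 4444/1121)*(1/23112) = 191/412 - 89109608/22519769*1/23112 = 191/412 - 11138701/65059612641 = 12421796869619/26804560408092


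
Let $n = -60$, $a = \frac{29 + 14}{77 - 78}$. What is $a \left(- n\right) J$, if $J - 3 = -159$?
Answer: $402480$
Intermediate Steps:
$J = -156$ ($J = 3 - 159 = -156$)
$a = -43$ ($a = \frac{43}{-1} = 43 \left(-1\right) = -43$)
$a \left(- n\right) J = - 43 \left(\left(-1\right) \left(-60\right)\right) \left(-156\right) = \left(-43\right) 60 \left(-156\right) = \left(-2580\right) \left(-156\right) = 402480$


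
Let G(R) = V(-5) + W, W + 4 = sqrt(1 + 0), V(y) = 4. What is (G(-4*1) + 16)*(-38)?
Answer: -646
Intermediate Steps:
W = -3 (W = -4 + sqrt(1 + 0) = -4 + sqrt(1) = -4 + 1 = -3)
G(R) = 1 (G(R) = 4 - 3 = 1)
(G(-4*1) + 16)*(-38) = (1 + 16)*(-38) = 17*(-38) = -646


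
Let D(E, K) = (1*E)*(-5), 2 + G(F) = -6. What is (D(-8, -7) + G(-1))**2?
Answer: 1024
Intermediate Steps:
G(F) = -8 (G(F) = -2 - 6 = -8)
D(E, K) = -5*E (D(E, K) = E*(-5) = -5*E)
(D(-8, -7) + G(-1))**2 = (-5*(-8) - 8)**2 = (40 - 8)**2 = 32**2 = 1024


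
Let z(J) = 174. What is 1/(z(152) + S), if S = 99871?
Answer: 1/100045 ≈ 9.9955e-6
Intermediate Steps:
1/(z(152) + S) = 1/(174 + 99871) = 1/100045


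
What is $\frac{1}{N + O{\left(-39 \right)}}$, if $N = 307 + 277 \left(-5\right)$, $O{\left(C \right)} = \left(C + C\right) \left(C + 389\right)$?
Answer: $- \frac{1}{28378} \approx -3.5239 \cdot 10^{-5}$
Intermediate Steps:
$O{\left(C \right)} = 2 C \left(389 + C\right)$
$N = -1078$ ($N = 307 - 1385 = -1078$)
$\frac{1}{N + O{\left(-39 \right)}} = \frac{1}{-1078 + 2 \left(-39\right) \left(389 - 39\right)} = \frac{1}{-1078 + 2 \left(-39\right) 350} = \frac{1}{-1078 - 27300} = \frac{1}{-28378} = - \frac{1}{28378}$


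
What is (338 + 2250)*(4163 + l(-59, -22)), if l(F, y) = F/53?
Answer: 570861040/53 ≈ 1.0771e+7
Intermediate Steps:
l(F, y) = F/53 (l(F, y) = F*(1/53) = F/53)
(338 + 2250)*(4163 + l(-59, -22)) = (338 + 2250)*(4163 + (1/53)*(-59)) = 2588*(4163 - 59/53) = 2588*(220580/53) = 570861040/53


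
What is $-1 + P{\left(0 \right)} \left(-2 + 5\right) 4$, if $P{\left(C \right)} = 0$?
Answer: $-1$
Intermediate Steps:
$-1 + P{\left(0 \right)} \left(-2 + 5\right) 4 = -1 + 0 \left(-2 + 5\right) 4 = -1 + 0 \cdot 3 \cdot 4 = -1 + 0 \cdot 12 = -1 + 0 = -1$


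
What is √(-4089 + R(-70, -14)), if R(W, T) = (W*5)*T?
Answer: √811 ≈ 28.478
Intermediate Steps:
R(W, T) = 5*T*W (R(W, T) = (5*W)*T = 5*T*W)
√(-4089 + R(-70, -14)) = √(-4089 + 5*(-14)*(-70)) = √(-4089 + 4900) = √811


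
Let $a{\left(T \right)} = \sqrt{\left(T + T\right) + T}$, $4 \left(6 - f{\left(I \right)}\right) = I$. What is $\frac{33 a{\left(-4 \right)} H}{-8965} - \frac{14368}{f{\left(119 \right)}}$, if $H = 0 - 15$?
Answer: $\frac{57472}{95} + \frac{18 i \sqrt{3}}{163} \approx 604.97 + 0.19127 i$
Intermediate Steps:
$f{\left(I \right)} = 6 - \frac{I}{4}$
$H = -15$ ($H = 0 - 15 = -15$)
$a{\left(T \right)} = \sqrt{3} \sqrt{T}$ ($a{\left(T \right)} = \sqrt{2 T + T} = \sqrt{3 T} = \sqrt{3} \sqrt{T}$)
$\frac{33 a{\left(-4 \right)} H}{-8965} - \frac{14368}{f{\left(119 \right)}} = \frac{33 \sqrt{3} \sqrt{-4} \left(-15\right)}{-8965} - \frac{14368}{6 - \frac{119}{4}} = 33 \sqrt{3} \cdot 2 i \left(-15\right) \left(- \frac{1}{8965}\right) - \frac{14368}{6 - \frac{119}{4}} = 33 \cdot 2 i \sqrt{3} \left(-15\right) \left(- \frac{1}{8965}\right) - \frac{14368}{- \frac{95}{4}} = 66 i \sqrt{3} \left(-15\right) \left(- \frac{1}{8965}\right) - - \frac{57472}{95} = - 990 i \sqrt{3} \left(- \frac{1}{8965}\right) + \frac{57472}{95} = \frac{18 i \sqrt{3}}{163} + \frac{57472}{95} = \frac{57472}{95} + \frac{18 i \sqrt{3}}{163}$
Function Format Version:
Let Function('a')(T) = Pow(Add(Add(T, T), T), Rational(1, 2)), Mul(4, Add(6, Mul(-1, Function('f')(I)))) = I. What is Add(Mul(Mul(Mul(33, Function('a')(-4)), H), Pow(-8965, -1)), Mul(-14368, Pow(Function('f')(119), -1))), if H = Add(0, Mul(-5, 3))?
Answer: Add(Rational(57472, 95), Mul(Rational(18, 163), I, Pow(3, Rational(1, 2)))) ≈ Add(604.97, Mul(0.19127, I))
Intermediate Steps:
Function('f')(I) = Add(6, Mul(Rational(-1, 4), I))
H = -15 (H = Add(0, -15) = -15)
Function('a')(T) = Mul(Pow(3, Rational(1, 2)), Pow(T, Rational(1, 2))) (Function('a')(T) = Pow(Add(Mul(2, T), T), Rational(1, 2)) = Pow(Mul(3, T), Rational(1, 2)) = Mul(Pow(3, Rational(1, 2)), Pow(T, Rational(1, 2))))
Add(Mul(Mul(Mul(33, Function('a')(-4)), H), Pow(-8965, -1)), Mul(-14368, Pow(Function('f')(119), -1))) = Add(Mul(Mul(Mul(33, Mul(Pow(3, Rational(1, 2)), Pow(-4, Rational(1, 2)))), -15), Pow(-8965, -1)), Mul(-14368, Pow(Add(6, Mul(Rational(-1, 4), 119)), -1))) = Add(Mul(Mul(Mul(33, Mul(Pow(3, Rational(1, 2)), Mul(2, I))), -15), Rational(-1, 8965)), Mul(-14368, Pow(Add(6, Rational(-119, 4)), -1))) = Add(Mul(Mul(Mul(33, Mul(2, I, Pow(3, Rational(1, 2)))), -15), Rational(-1, 8965)), Mul(-14368, Pow(Rational(-95, 4), -1))) = Add(Mul(Mul(Mul(66, I, Pow(3, Rational(1, 2))), -15), Rational(-1, 8965)), Mul(-14368, Rational(-4, 95))) = Add(Mul(Mul(-990, I, Pow(3, Rational(1, 2))), Rational(-1, 8965)), Rational(57472, 95)) = Add(Mul(Rational(18, 163), I, Pow(3, Rational(1, 2))), Rational(57472, 95)) = Add(Rational(57472, 95), Mul(Rational(18, 163), I, Pow(3, Rational(1, 2))))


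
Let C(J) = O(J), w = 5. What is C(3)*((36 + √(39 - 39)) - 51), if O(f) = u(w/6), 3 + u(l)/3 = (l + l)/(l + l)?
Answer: 90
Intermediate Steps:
u(l) = -6 (u(l) = -9 + 3*((l + l)/(l + l)) = -9 + 3*((2*l)/((2*l))) = -9 + 3*((2*l)*(1/(2*l))) = -9 + 3*1 = -9 + 3 = -6)
O(f) = -6
C(J) = -6
C(3)*((36 + √(39 - 39)) - 51) = -6*((36 + √(39 - 39)) - 51) = -6*((36 + √0) - 51) = -6*((36 + 0) - 51) = -6*(36 - 51) = -6*(-15) = 90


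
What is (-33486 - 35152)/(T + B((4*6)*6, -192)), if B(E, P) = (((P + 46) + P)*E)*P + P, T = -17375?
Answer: -68638/9327457 ≈ -0.0073587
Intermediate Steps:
B(E, P) = P + E*P*(46 + 2*P) (B(E, P) = (((46 + P) + P)*E)*P + P = ((46 + 2*P)*E)*P + P = (E*(46 + 2*P))*P + P = E*P*(46 + 2*P) + P = P + E*P*(46 + 2*P))
(-33486 - 35152)/(T + B((4*6)*6, -192)) = (-33486 - 35152)/(-17375 - 192*(1 + 46*((4*6)*6) + 2*((4*6)*6)*(-192))) = -68638/(-17375 - 192*(1 + 46*(24*6) + 2*(24*6)*(-192))) = -68638/(-17375 - 192*(1 + 46*144 + 2*144*(-192))) = -68638/(-17375 - 192*(1 + 6624 - 55296)) = -68638/(-17375 - 192*(-48671)) = -68638/(-17375 + 9344832) = -68638/9327457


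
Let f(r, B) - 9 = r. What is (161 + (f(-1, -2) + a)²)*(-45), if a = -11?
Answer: -7650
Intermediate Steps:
f(r, B) = 9 + r
(161 + (f(-1, -2) + a)²)*(-45) = (161 + ((9 - 1) - 11)²)*(-45) = (161 + (8 - 11)²)*(-45) = (161 + (-3)²)*(-45) = (161 + 9)*(-45) = 170*(-45) = -7650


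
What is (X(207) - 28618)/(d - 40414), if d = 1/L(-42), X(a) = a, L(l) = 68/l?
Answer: 965974/1374097 ≈ 0.70299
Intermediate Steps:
d = -21/34 (d = 1/(68/(-42)) = 1/(68*(-1/42)) = 1/(-34/21) = -21/34 ≈ -0.61765)
(X(207) - 28618)/(d - 40414) = (207 - 28618)/(-21/34 - 40414) = -28411/(-1374097/34) = -28411*(-34/1374097) = 965974/1374097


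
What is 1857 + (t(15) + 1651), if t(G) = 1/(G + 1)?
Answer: 56129/16 ≈ 3508.1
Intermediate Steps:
t(G) = 1/(1 + G)
1857 + (t(15) + 1651) = 1857 + (1/(1 + 15) + 1651) = 1857 + (1/16 + 1651) = 1857 + 26417/16 = 56129/16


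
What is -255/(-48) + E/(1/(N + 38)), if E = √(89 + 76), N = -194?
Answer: 85/16 - 156*√165 ≈ -1998.5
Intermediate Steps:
E = √165 ≈ 12.845
-255/(-48) + E/(1/(N + 38)) = -255/(-48) + √165/(1/(-194 + 38)) = -255*(-1/48) + √165/(1/(-156)) = 85/16 + √165/(-1/156) = 85/16 + √165*(-156) = 85/16 - 156*√165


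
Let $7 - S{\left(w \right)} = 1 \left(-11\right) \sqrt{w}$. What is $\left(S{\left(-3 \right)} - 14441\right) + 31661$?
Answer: $17227 + 11 i \sqrt{3} \approx 17227.0 + 19.053 i$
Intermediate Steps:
$S{\left(w \right)} = 7 + 11 \sqrt{w}$ ($S{\left(w \right)} = 7 - 1 \left(-11\right) \sqrt{w} = 7 - - 11 \sqrt{w} = 7 + 11 \sqrt{w}$)
$\left(S{\left(-3 \right)} - 14441\right) + 31661 = \left(\left(7 + 11 \sqrt{-3}\right) - 14441\right) + 31661 = \left(\left(7 + 11 i \sqrt{3}\right) - 14441\right) + 31661 = \left(-14434 + 11 i \sqrt{3}\right) + 31661 = 17227 + 11 i \sqrt{3}$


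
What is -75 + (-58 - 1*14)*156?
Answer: -11307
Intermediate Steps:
-75 + (-58 - 1*14)*156 = -75 + (-58 - 14)*156 = -75 - 72*156 = -75 - 11232 = -11307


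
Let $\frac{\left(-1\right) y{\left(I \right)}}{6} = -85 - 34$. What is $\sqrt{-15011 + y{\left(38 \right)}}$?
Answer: $29 i \sqrt{17} \approx 119.57 i$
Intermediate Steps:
$y{\left(I \right)} = 714$ ($y{\left(I \right)} = - 6 \left(-85 - 34\right) = \left(-6\right) \left(-119\right) = 714$)
$\sqrt{-15011 + y{\left(38 \right)}} = \sqrt{-15011 + 714} = \sqrt{-14297} = 29 i \sqrt{17}$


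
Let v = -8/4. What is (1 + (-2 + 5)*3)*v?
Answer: -20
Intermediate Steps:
v = -2 (v = -8*1/4 = -2)
(1 + (-2 + 5)*3)*v = (1 + (-2 + 5)*3)*(-2) = (1 + 3*3)*(-2) = (1 + 9)*(-2) = 10*(-2) = -20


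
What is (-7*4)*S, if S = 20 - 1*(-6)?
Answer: -728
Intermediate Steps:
S = 26 (S = 20 + 6 = 26)
(-7*4)*S = -7*4*26 = -28*26 = -728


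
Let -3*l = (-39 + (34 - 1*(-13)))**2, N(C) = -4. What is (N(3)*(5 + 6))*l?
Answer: 2816/3 ≈ 938.67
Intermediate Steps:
l = -64/3 (l = -(-39 + (34 - 1*(-13)))**2/3 = -(-39 + (34 + 13))**2/3 = -(-39 + 47)**2/3 = -1/3*8**2 = -1/3*64 = -64/3 ≈ -21.333)
(N(3)*(5 + 6))*l = -4*(5 + 6)*(-64/3) = -4*11*(-64/3) = -44*(-64/3) = 2816/3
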